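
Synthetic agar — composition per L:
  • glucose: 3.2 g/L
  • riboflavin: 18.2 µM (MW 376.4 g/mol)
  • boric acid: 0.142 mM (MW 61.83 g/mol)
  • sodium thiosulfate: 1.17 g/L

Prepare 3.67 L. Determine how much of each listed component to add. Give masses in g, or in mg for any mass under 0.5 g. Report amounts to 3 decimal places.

Working volume: 3.67 L.
glucose: 3.2 g/L × 3.67 L = 11.744 g
riboflavin: 18.2 µmol/L × 376.4 g/mol × 3.67 L ÷ 1000 = 25.141 mg
boric acid: 0.142 mmol/L × 61.83 mg/mmol × 3.67 L = 32.222 mg
sodium thiosulfate: 1.17 g/L × 3.67 L = 4.294 g

glucose 11.744 g; riboflavin 25.141 mg; boric acid 32.222 mg; sodium thiosulfate 4.294 g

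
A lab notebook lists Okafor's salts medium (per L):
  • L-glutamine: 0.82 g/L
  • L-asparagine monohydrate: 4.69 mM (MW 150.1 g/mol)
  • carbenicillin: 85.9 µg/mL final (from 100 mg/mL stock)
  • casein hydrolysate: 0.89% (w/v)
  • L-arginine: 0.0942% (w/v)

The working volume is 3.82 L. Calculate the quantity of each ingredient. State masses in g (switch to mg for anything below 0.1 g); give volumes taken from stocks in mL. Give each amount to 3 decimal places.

L-glutamine 3.132 g; L-asparagine monohydrate 2.689 g; carbenicillin 3.281 mL; casein hydrolysate 33.998 g; L-arginine 3.598 g

Scale factor relative to 1 L: 3.82.
L-glutamine: 0.82 g/L × 3.82 L = 3.132 g
L-asparagine monohydrate: 4.69 mmol/L × 150.1 g/mol × 3.82 L ÷ 1000 = 2.689 g
carbenicillin: dilute stock: 85.9 µg/mL × 3820 mL ÷ 100000 µg/mL = 3.281 mL
casein hydrolysate: 0.89% w/v = 8.9 g/L → 8.9 × 3.82 L = 33.998 g
L-arginine: 0.0942% w/v = 0.942 g/L → 0.942 × 3.82 L = 3.598 g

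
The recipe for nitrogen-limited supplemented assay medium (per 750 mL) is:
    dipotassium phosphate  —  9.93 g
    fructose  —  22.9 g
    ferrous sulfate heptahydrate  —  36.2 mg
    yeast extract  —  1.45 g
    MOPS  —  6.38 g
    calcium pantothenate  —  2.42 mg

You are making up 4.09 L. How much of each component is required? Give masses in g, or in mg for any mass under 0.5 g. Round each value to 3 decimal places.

Scale factor = 4090 mL / 750 mL = 5.45333.
dipotassium phosphate: 9.93 g × (4090 mL / 750 mL) = 54.152 g
fructose: 22.9 g × (4090 mL / 750 mL) = 124.881 g
ferrous sulfate heptahydrate: 36.2 mg × (4090 mL / 750 mL) = 197.411 mg
yeast extract: 1.45 g × (4090 mL / 750 mL) = 7.907 g
MOPS: 6.38 g × (4090 mL / 750 mL) = 34.792 g
calcium pantothenate: 2.42 mg × (4090 mL / 750 mL) = 13.197 mg

dipotassium phosphate 54.152 g; fructose 124.881 g; ferrous sulfate heptahydrate 197.411 mg; yeast extract 7.907 g; MOPS 34.792 g; calcium pantothenate 13.197 mg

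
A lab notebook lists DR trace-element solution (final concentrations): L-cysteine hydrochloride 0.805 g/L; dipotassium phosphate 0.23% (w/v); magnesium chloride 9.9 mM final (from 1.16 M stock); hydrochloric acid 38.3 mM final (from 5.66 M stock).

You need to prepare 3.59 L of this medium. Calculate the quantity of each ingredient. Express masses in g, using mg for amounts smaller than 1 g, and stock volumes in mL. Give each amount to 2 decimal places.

Scale factor relative to 1 L: 3.59.
L-cysteine hydrochloride: 0.805 g/L × 3.59 L = 2.89 g
dipotassium phosphate: 0.23% w/v = 2.3 g/L → 2.3 × 3.59 L = 8.26 g
magnesium chloride: C1V1 = C2V2 → 9.9 mM × 3590 mL ÷ 1160 mM = 30.64 mL
hydrochloric acid: dilute stock: 38.3 mM × 3590 mL ÷ 5660 mM = 24.29 mL

L-cysteine hydrochloride 2.89 g; dipotassium phosphate 8.26 g; magnesium chloride 30.64 mL; hydrochloric acid 24.29 mL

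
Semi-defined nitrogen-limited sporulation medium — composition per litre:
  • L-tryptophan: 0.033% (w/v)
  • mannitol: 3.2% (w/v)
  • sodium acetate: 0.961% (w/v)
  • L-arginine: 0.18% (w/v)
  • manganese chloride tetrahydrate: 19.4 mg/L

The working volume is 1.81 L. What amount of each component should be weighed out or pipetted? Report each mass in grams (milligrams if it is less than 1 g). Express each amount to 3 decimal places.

L-tryptophan 597.300 mg; mannitol 57.920 g; sodium acetate 17.394 g; L-arginine 3.258 g; manganese chloride tetrahydrate 35.114 mg

Working volume: 1.81 L.
L-tryptophan: 0.033% w/v = 0.33 g/L → 0.33 × 1.81 L = 0.5973 g = 597.300 mg
mannitol: 3.2 g per 100 mL × 1810 mL ÷ 100 = 57.920 g
sodium acetate: 0.961% w/v = 9.61 g/L → 9.61 × 1.81 L = 17.394 g
L-arginine: 0.18 g per 100 mL × 1810 mL ÷ 100 = 3.258 g
manganese chloride tetrahydrate: 19.4 mg/L × 1.81 L = 35.114 mg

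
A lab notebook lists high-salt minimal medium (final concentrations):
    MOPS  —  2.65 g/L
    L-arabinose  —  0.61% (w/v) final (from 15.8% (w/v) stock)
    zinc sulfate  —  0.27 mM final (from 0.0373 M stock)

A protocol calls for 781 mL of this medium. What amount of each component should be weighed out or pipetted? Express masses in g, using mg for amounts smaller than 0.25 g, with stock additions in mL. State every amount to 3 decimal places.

Working volume: 781 mL = 0.781 L.
MOPS: 2.65 g/L × 0.781 L = 2.070 g
L-arabinose: C1V1 = C2V2 → 0.61% ÷ 15.8% × 781 mL = 30.153 mL
zinc sulfate: C1V1 = C2V2 → 0.27 mM × 781 mL ÷ 37.3 mM = 5.653 mL

MOPS 2.070 g; L-arabinose 30.153 mL; zinc sulfate 5.653 mL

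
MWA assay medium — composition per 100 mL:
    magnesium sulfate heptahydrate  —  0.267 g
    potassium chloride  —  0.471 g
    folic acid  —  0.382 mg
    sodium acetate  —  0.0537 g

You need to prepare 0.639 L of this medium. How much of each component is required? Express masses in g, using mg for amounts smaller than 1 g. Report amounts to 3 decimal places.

Ratio of target to recipe volume: 639 / 100 = 6.39.
magnesium sulfate heptahydrate: 0.267 g × (639 mL / 100 mL) = 1.706 g
potassium chloride: 0.471 g × (639 mL / 100 mL) = 3.010 g
folic acid: 0.382 mg × (639 mL / 100 mL) = 2.441 mg
sodium acetate: 0.0537 g × (639 mL / 100 mL) = 0.343143 g = 343.143 mg

magnesium sulfate heptahydrate 1.706 g; potassium chloride 3.010 g; folic acid 2.441 mg; sodium acetate 343.143 mg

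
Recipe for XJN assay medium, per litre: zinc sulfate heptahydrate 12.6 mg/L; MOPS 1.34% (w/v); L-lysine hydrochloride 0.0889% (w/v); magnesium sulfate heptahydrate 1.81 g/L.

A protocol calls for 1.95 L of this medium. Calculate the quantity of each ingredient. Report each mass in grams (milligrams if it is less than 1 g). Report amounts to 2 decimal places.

zinc sulfate heptahydrate 24.57 mg; MOPS 26.13 g; L-lysine hydrochloride 1.73 g; magnesium sulfate heptahydrate 3.53 g

Working volume: 1.95 L.
zinc sulfate heptahydrate: 12.6 mg/L × 1.95 L = 24.57 mg
MOPS: 1.34% w/v = 13.4 g/L → 13.4 × 1.95 L = 26.13 g
L-lysine hydrochloride: 0.0889 g per 100 mL × 1950 mL ÷ 100 = 1.73 g
magnesium sulfate heptahydrate: 1.81 g/L × 1.95 L = 3.53 g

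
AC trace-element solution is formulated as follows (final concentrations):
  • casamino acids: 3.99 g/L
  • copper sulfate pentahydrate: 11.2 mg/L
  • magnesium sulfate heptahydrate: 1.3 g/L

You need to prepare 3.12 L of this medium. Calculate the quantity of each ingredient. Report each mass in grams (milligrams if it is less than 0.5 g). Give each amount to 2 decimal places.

casamino acids 12.45 g; copper sulfate pentahydrate 34.94 mg; magnesium sulfate heptahydrate 4.06 g

Working volume: 3.12 L.
casamino acids: 3.99 g/L × 3.12 L = 12.45 g
copper sulfate pentahydrate: 11.2 mg/L × 3.12 L = 34.94 mg
magnesium sulfate heptahydrate: 1.3 g/L × 3.12 L = 4.06 g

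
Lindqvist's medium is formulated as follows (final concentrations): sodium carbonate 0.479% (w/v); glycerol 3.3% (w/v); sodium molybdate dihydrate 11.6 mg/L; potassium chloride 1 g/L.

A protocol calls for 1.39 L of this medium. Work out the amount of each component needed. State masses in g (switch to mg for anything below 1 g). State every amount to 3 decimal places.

sodium carbonate 6.658 g; glycerol 45.870 g; sodium molybdate dihydrate 16.124 mg; potassium chloride 1.390 g

Scale factor relative to 1 L: 1.39.
sodium carbonate: 0.479 g per 100 mL × 1390 mL ÷ 100 = 6.658 g
glycerol: 3.3 g per 100 mL × 1390 mL ÷ 100 = 45.870 g
sodium molybdate dihydrate: 11.6 mg/L × 1.39 L = 16.124 mg
potassium chloride: 1 g/L × 1.39 L = 1.390 g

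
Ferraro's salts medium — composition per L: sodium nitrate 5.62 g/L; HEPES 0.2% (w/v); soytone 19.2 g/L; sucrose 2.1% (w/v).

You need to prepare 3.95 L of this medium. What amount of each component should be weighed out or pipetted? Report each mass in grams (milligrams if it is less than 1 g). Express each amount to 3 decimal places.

sodium nitrate 22.199 g; HEPES 7.900 g; soytone 75.840 g; sucrose 82.950 g

Scale factor relative to 1 L: 3.95.
sodium nitrate: 5.62 g/L × 3.95 L = 22.199 g
HEPES: 0.2 g per 100 mL × 3950 mL ÷ 100 = 7.900 g
soytone: 19.2 g/L × 3.95 L = 75.840 g
sucrose: 2.1 g per 100 mL × 3950 mL ÷ 100 = 82.950 g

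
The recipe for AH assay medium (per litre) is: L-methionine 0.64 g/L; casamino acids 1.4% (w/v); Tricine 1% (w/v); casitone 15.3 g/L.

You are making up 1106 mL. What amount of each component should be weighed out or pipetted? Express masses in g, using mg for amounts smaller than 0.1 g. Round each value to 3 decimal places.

L-methionine 0.708 g; casamino acids 15.484 g; Tricine 11.060 g; casitone 16.922 g

Scale factor relative to 1 L: 1.106.
L-methionine: 0.64 g/L × 1.106 L = 0.708 g
casamino acids: 1.4 g per 100 mL × 1106 mL ÷ 100 = 15.484 g
Tricine: 1% w/v = 10 g/L → 10 × 1.106 L = 11.060 g
casitone: 15.3 g/L × 1.106 L = 16.922 g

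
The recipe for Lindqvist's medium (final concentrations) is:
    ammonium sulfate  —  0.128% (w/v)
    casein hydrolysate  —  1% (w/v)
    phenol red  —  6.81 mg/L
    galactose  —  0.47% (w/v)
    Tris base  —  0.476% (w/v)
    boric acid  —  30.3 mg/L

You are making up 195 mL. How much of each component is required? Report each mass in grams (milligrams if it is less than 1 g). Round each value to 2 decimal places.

ammonium sulfate 249.60 mg; casein hydrolysate 1.95 g; phenol red 1.33 mg; galactose 916.50 mg; Tris base 928.20 mg; boric acid 5.91 mg

Working volume: 195 mL = 0.195 L.
ammonium sulfate: 0.128% w/v = 1.28 g/L → 1.28 × 0.195 L = 0.2496 g = 249.60 mg
casein hydrolysate: 1 g per 100 mL × 195 mL ÷ 100 = 1.95 g
phenol red: 6.81 mg/L × 0.195 L = 1.33 mg
galactose: 0.47 g per 100 mL × 195 mL ÷ 100 = 0.9165 g = 916.50 mg
Tris base: 0.476 g per 100 mL × 195 mL ÷ 100 = 0.9282 g = 928.20 mg
boric acid: 30.3 mg/L × 0.195 L = 5.91 mg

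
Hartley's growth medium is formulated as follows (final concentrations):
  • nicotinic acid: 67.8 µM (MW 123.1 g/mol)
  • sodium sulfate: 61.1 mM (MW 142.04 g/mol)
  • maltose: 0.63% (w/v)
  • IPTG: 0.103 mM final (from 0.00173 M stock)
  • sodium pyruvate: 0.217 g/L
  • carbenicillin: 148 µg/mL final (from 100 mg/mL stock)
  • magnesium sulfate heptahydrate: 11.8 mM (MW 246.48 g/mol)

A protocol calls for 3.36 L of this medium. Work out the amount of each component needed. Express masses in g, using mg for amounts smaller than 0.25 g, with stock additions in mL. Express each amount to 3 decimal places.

nicotinic acid 28.043 mg; sodium sulfate 29.160 g; maltose 21.168 g; IPTG 200.046 mL; sodium pyruvate 0.729 g; carbenicillin 4.973 mL; magnesium sulfate heptahydrate 9.772 g

Working volume: 3.36 L.
nicotinic acid: 67.8 µmol/L × 123.1 g/mol × 3.36 L ÷ 1000 = 28.043 mg
sodium sulfate: 61.1 mmol/L × 142.04 g/mol × 3.36 L ÷ 1000 = 29.160 g
maltose: 0.63 g per 100 mL × 3360 mL ÷ 100 = 21.168 g
IPTG: V = C2·V2/C1 = 0.103 mM × 3360 mL ÷ 1.73 mM = 200.046 mL
sodium pyruvate: 0.217 g/L × 3.36 L = 0.729 g
carbenicillin: C1V1 = C2V2 → 148 µg/mL × 3360 mL ÷ 100000 µg/mL = 4.973 mL
magnesium sulfate heptahydrate: 11.8 mmol/L × 246.48 g/mol × 3.36 L ÷ 1000 = 9.772 g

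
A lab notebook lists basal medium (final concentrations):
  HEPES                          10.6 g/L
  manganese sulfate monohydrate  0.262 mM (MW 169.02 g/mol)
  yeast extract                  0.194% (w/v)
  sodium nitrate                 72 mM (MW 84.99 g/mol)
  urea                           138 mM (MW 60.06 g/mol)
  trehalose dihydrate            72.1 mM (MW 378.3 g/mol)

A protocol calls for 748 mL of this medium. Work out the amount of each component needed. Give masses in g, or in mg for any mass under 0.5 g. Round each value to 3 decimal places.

Scale factor relative to 1 L: 0.748.
HEPES: 10.6 g/L × 0.748 L = 7.929 g
manganese sulfate monohydrate: 0.262 mmol/L × 169.02 mg/mmol × 0.748 L = 33.124 mg
yeast extract: 0.194 g per 100 mL × 748 mL ÷ 100 = 1.451 g
sodium nitrate: 72 mmol/L × 84.99 g/mol × 0.748 L ÷ 1000 = 4.577 g
urea: 138 mmol/L × 60.06 g/mol × 0.748 L ÷ 1000 = 6.200 g
trehalose dihydrate: 72.1 mmol/L × 378.3 g/mol × 0.748 L ÷ 1000 = 20.402 g

HEPES 7.929 g; manganese sulfate monohydrate 33.124 mg; yeast extract 1.451 g; sodium nitrate 4.577 g; urea 6.200 g; trehalose dihydrate 20.402 g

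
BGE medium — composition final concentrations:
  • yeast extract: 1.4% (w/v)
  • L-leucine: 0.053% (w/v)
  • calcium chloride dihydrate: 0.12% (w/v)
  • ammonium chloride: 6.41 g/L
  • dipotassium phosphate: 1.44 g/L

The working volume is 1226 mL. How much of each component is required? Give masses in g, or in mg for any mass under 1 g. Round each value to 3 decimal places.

Working volume: 1226 mL = 1.226 L.
yeast extract: 1.4 g per 100 mL × 1226 mL ÷ 100 = 17.164 g
L-leucine: 0.053% w/v = 0.53 g/L → 0.53 × 1.226 L = 0.64978 g = 649.780 mg
calcium chloride dihydrate: 0.12 g per 100 mL × 1226 mL ÷ 100 = 1.471 g
ammonium chloride: 6.41 g/L × 1.226 L = 7.859 g
dipotassium phosphate: 1.44 g/L × 1.226 L = 1.765 g

yeast extract 17.164 g; L-leucine 649.780 mg; calcium chloride dihydrate 1.471 g; ammonium chloride 7.859 g; dipotassium phosphate 1.765 g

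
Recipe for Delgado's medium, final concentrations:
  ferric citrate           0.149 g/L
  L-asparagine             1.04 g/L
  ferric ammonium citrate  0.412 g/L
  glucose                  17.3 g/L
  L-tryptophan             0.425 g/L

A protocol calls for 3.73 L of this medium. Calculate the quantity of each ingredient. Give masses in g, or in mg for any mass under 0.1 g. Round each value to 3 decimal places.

Working volume: 3.73 L.
ferric citrate: 0.149 g/L × 3.73 L = 0.556 g
L-asparagine: 1.04 g/L × 3.73 L = 3.879 g
ferric ammonium citrate: 0.412 g/L × 3.73 L = 1.537 g
glucose: 17.3 g/L × 3.73 L = 64.529 g
L-tryptophan: 0.425 g/L × 3.73 L = 1.585 g

ferric citrate 0.556 g; L-asparagine 3.879 g; ferric ammonium citrate 1.537 g; glucose 64.529 g; L-tryptophan 1.585 g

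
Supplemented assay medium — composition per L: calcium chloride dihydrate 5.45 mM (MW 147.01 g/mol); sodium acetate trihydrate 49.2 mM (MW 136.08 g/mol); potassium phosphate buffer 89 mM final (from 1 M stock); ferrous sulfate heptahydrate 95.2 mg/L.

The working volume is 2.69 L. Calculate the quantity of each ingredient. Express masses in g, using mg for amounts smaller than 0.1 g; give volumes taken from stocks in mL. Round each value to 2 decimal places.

Working volume: 2.69 L.
calcium chloride dihydrate: 5.45 mmol/L × 147.01 g/mol × 2.69 L ÷ 1000 = 2.16 g
sodium acetate trihydrate: 49.2 mmol/L × 136.08 g/mol × 2.69 L ÷ 1000 = 18.01 g
potassium phosphate buffer: dilute stock: 89 mM × 2690 mL ÷ 1000 mM = 239.41 mL
ferrous sulfate heptahydrate: 95.2 mg/L × 2.69 L = 256.088 mg = 0.26 g

calcium chloride dihydrate 2.16 g; sodium acetate trihydrate 18.01 g; potassium phosphate buffer 239.41 mL; ferrous sulfate heptahydrate 0.26 g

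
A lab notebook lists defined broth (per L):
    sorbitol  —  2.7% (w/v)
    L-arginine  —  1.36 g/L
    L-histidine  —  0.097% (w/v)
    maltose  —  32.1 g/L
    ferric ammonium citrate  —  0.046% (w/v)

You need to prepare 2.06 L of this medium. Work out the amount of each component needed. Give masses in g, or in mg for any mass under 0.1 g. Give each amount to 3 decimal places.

sorbitol 55.620 g; L-arginine 2.802 g; L-histidine 1.998 g; maltose 66.126 g; ferric ammonium citrate 0.948 g

Scale factor relative to 1 L: 2.06.
sorbitol: 2.7 g per 100 mL × 2060 mL ÷ 100 = 55.620 g
L-arginine: 1.36 g/L × 2.06 L = 2.802 g
L-histidine: 0.097% w/v = 0.97 g/L → 0.97 × 2.06 L = 1.998 g
maltose: 32.1 g/L × 2.06 L = 66.126 g
ferric ammonium citrate: 0.046 g per 100 mL × 2060 mL ÷ 100 = 0.948 g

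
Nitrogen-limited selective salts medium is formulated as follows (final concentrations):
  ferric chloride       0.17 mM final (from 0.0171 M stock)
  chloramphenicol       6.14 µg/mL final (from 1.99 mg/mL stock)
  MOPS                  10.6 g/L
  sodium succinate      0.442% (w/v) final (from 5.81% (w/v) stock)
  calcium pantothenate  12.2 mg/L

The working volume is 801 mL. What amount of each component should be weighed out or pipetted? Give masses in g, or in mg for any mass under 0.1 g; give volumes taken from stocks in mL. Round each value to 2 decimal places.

Scale factor relative to 1 L: 0.801.
ferric chloride: V = C2·V2/C1 = 0.17 mM × 801 mL ÷ 17.1 mM = 7.96 mL
chloramphenicol: dilute stock: 6.14 µg/mL × 801 mL ÷ 1990 µg/mL = 2.47 mL
MOPS: 10.6 g/L × 0.801 L = 8.49 g
sodium succinate: C1V1 = C2V2 → 0.442% ÷ 5.81% × 801 mL = 60.94 mL
calcium pantothenate: 12.2 mg/L × 0.801 L = 9.77 mg

ferric chloride 7.96 mL; chloramphenicol 2.47 mL; MOPS 8.49 g; sodium succinate 60.94 mL; calcium pantothenate 9.77 mg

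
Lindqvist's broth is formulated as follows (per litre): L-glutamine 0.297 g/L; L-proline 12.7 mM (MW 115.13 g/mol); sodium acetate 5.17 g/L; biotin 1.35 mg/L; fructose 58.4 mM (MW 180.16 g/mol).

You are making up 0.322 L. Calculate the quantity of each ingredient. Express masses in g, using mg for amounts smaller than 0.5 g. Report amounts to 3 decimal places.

L-glutamine 95.634 mg; L-proline 470.813 mg; sodium acetate 1.665 g; biotin 0.435 mg; fructose 3.388 g

Scale factor relative to 1 L: 0.322.
L-glutamine: 0.297 g/L × 0.322 L = 0.095634 g = 95.634 mg
L-proline: 12.7 mmol/L × 115.13 mg/mmol × 0.322 L = 470.813 mg
sodium acetate: 5.17 g/L × 0.322 L = 1.665 g
biotin: 1.35 mg/L × 0.322 L = 0.435 mg
fructose: 58.4 mmol/L × 180.16 g/mol × 0.322 L ÷ 1000 = 3.388 g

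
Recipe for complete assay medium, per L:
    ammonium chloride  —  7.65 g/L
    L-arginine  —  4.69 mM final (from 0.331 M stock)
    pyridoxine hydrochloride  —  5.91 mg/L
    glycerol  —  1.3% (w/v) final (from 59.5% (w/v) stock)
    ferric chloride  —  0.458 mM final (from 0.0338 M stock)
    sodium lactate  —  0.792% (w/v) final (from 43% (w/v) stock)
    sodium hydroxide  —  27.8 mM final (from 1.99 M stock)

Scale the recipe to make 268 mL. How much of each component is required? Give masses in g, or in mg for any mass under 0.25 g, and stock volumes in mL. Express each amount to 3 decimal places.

Scale factor relative to 1 L: 0.268.
ammonium chloride: 7.65 g/L × 0.268 L = 2.050 g
L-arginine: C1V1 = C2V2 → 4.69 mM × 268 mL ÷ 331 mM = 3.797 mL
pyridoxine hydrochloride: 5.91 mg/L × 0.268 L = 1.584 mg
glycerol: V = C2·V2/C1 = 1.3% ÷ 59.5% × 268 mL = 5.855 mL
ferric chloride: V = C2·V2/C1 = 0.458 mM × 268 mL ÷ 33.8 mM = 3.631 mL
sodium lactate: dilute stock: 0.792% ÷ 43% × 268 mL = 4.936 mL
sodium hydroxide: C1V1 = C2V2 → 27.8 mM × 268 mL ÷ 1990 mM = 3.744 mL

ammonium chloride 2.050 g; L-arginine 3.797 mL; pyridoxine hydrochloride 1.584 mg; glycerol 5.855 mL; ferric chloride 3.631 mL; sodium lactate 4.936 mL; sodium hydroxide 3.744 mL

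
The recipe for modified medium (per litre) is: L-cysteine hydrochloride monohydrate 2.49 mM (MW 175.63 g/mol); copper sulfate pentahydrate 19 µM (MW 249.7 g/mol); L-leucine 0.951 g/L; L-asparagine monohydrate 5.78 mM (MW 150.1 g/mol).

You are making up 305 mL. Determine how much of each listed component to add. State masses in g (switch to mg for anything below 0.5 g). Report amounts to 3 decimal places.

Target volume = 305 mL = 0.305 L.
L-cysteine hydrochloride monohydrate: 2.49 mmol/L × 175.63 mg/mmol × 0.305 L = 133.382 mg
copper sulfate pentahydrate: 19 µmol/L × 249.7 g/mol × 0.305 L ÷ 1000 = 1.447 mg
L-leucine: 0.951 g/L × 0.305 L = 0.290055 g = 290.055 mg
L-asparagine monohydrate: 5.78 mmol/L × 150.1 mg/mmol × 0.305 L = 264.611 mg

L-cysteine hydrochloride monohydrate 133.382 mg; copper sulfate pentahydrate 1.447 mg; L-leucine 290.055 mg; L-asparagine monohydrate 264.611 mg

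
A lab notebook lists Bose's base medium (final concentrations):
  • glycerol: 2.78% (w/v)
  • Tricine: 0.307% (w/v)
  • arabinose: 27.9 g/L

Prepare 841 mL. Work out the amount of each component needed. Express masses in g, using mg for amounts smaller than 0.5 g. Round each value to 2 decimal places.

Working volume: 841 mL = 0.841 L.
glycerol: 2.78% w/v = 27.8 g/L → 27.8 × 0.841 L = 23.38 g
Tricine: 0.307% w/v = 3.07 g/L → 3.07 × 0.841 L = 2.58 g
arabinose: 27.9 g/L × 0.841 L = 23.46 g

glycerol 23.38 g; Tricine 2.58 g; arabinose 23.46 g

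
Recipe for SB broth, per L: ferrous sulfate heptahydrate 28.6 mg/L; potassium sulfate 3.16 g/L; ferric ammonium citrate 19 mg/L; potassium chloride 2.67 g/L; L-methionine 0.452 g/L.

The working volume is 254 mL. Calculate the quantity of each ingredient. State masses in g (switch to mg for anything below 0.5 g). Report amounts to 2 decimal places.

ferrous sulfate heptahydrate 7.26 mg; potassium sulfate 0.80 g; ferric ammonium citrate 4.83 mg; potassium chloride 0.68 g; L-methionine 114.81 mg

Scale factor relative to 1 L: 0.254.
ferrous sulfate heptahydrate: 28.6 mg/L × 0.254 L = 7.26 mg
potassium sulfate: 3.16 g/L × 0.254 L = 0.80 g
ferric ammonium citrate: 19 mg/L × 0.254 L = 4.83 mg
potassium chloride: 2.67 g/L × 0.254 L = 0.68 g
L-methionine: 0.452 g/L × 0.254 L = 0.114808 g = 114.81 mg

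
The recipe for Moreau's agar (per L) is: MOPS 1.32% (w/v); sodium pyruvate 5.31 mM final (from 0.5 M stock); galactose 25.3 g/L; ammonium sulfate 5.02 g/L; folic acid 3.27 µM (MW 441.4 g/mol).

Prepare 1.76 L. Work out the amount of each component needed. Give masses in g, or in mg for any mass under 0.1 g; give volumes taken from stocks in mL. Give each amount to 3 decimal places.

Working volume: 1.76 L.
MOPS: 1.32 g per 100 mL × 1760 mL ÷ 100 = 23.232 g
sodium pyruvate: C1V1 = C2V2 → 5.31 mM × 1760 mL ÷ 500 mM = 18.691 mL
galactose: 25.3 g/L × 1.76 L = 44.528 g
ammonium sulfate: 5.02 g/L × 1.76 L = 8.835 g
folic acid: 3.27 µmol/L × 441.4 g/mol × 1.76 L ÷ 1000 = 2.540 mg

MOPS 23.232 g; sodium pyruvate 18.691 mL; galactose 44.528 g; ammonium sulfate 8.835 g; folic acid 2.540 mg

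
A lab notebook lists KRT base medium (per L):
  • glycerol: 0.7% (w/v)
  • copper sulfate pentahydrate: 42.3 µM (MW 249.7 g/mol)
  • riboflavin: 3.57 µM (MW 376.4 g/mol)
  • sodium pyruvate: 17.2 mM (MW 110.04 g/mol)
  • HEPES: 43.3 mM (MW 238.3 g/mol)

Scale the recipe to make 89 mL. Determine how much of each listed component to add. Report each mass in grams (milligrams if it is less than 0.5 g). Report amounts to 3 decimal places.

Working volume: 89 mL = 0.089 L.
glycerol: 0.7% w/v = 7 g/L → 7 × 0.089 L = 0.623 g
copper sulfate pentahydrate: 42.3 µmol/L × 249.7 g/mol × 0.089 L ÷ 1000 = 0.940 mg
riboflavin: 3.57 µmol/L × 376.4 g/mol × 0.089 L ÷ 1000 = 0.120 mg
sodium pyruvate: 17.2 mmol/L × 110.04 mg/mmol × 0.089 L = 168.449 mg
HEPES: 43.3 mmol/L × 238.3 g/mol × 0.089 L ÷ 1000 = 0.918 g

glycerol 0.623 g; copper sulfate pentahydrate 0.940 mg; riboflavin 0.120 mg; sodium pyruvate 168.449 mg; HEPES 0.918 g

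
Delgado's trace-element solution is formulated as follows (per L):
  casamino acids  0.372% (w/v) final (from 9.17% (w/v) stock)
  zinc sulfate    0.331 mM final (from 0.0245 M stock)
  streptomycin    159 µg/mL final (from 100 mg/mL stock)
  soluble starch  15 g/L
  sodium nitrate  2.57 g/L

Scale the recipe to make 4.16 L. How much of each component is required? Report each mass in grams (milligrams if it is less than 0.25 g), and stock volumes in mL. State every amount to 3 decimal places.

casamino acids 168.759 mL; zinc sulfate 56.202 mL; streptomycin 6.614 mL; soluble starch 62.400 g; sodium nitrate 10.691 g

Scale factor relative to 1 L: 4.16.
casamino acids: C1V1 = C2V2 → 0.372% ÷ 9.17% × 4160 mL = 168.759 mL
zinc sulfate: V = C2·V2/C1 = 0.331 mM × 4160 mL ÷ 24.5 mM = 56.202 mL
streptomycin: C1V1 = C2V2 → 159 µg/mL × 4160 mL ÷ 100000 µg/mL = 6.614 mL
soluble starch: 15 g/L × 4.16 L = 62.400 g
sodium nitrate: 2.57 g/L × 4.16 L = 10.691 g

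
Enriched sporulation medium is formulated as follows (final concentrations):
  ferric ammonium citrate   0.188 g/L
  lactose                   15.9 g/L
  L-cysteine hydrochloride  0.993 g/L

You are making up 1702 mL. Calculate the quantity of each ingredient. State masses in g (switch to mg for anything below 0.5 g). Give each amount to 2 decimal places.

ferric ammonium citrate 319.98 mg; lactose 27.06 g; L-cysteine hydrochloride 1.69 g

Working volume: 1702 mL = 1.702 L.
ferric ammonium citrate: 0.188 g/L × 1.702 L = 0.319976 g = 319.98 mg
lactose: 15.9 g/L × 1.702 L = 27.06 g
L-cysteine hydrochloride: 0.993 g/L × 1.702 L = 1.69 g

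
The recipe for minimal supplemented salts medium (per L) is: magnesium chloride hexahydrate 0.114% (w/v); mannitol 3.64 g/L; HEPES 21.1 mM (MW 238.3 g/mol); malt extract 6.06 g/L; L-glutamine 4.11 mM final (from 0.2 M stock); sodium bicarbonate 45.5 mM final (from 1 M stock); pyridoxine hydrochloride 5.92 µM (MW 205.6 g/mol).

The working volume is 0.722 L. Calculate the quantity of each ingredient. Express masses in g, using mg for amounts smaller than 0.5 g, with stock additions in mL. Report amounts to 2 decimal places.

Working volume: 0.722 L.
magnesium chloride hexahydrate: 0.114% w/v = 1.14 g/L → 1.14 × 0.722 L = 0.82 g
mannitol: 3.64 g/L × 0.722 L = 2.63 g
HEPES: 21.1 mmol/L × 238.3 g/mol × 0.722 L ÷ 1000 = 3.63 g
malt extract: 6.06 g/L × 0.722 L = 4.38 g
L-glutamine: V = C2·V2/C1 = 4.11 mM × 722 mL ÷ 200 mM = 14.84 mL
sodium bicarbonate: C1V1 = C2V2 → 45.5 mM × 722 mL ÷ 1000 mM = 32.85 mL
pyridoxine hydrochloride: 5.92 µmol/L × 205.6 g/mol × 0.722 L ÷ 1000 = 0.88 mg

magnesium chloride hexahydrate 0.82 g; mannitol 2.63 g; HEPES 3.63 g; malt extract 4.38 g; L-glutamine 14.84 mL; sodium bicarbonate 32.85 mL; pyridoxine hydrochloride 0.88 mg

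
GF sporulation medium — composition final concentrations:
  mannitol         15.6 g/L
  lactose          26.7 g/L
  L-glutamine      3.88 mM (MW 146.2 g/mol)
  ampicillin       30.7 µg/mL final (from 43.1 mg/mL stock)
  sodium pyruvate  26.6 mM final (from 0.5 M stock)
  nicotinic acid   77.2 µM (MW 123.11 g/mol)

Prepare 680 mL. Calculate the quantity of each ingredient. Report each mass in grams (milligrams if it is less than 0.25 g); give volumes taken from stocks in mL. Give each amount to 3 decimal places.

mannitol 10.608 g; lactose 18.156 g; L-glutamine 0.386 g; ampicillin 0.484 mL; sodium pyruvate 36.176 mL; nicotinic acid 6.463 mg

Target volume = 680 mL = 0.68 L.
mannitol: 15.6 g/L × 0.68 L = 10.608 g
lactose: 26.7 g/L × 0.68 L = 18.156 g
L-glutamine: 3.88 mmol/L × 146.2 g/mol × 0.68 L ÷ 1000 = 0.386 g
ampicillin: V = C2·V2/C1 = 30.7 µg/mL × 680 mL ÷ 43100 µg/mL = 0.484 mL
sodium pyruvate: V = C2·V2/C1 = 26.6 mM × 680 mL ÷ 500 mM = 36.176 mL
nicotinic acid: 77.2 µmol/L × 123.11 g/mol × 0.68 L ÷ 1000 = 6.463 mg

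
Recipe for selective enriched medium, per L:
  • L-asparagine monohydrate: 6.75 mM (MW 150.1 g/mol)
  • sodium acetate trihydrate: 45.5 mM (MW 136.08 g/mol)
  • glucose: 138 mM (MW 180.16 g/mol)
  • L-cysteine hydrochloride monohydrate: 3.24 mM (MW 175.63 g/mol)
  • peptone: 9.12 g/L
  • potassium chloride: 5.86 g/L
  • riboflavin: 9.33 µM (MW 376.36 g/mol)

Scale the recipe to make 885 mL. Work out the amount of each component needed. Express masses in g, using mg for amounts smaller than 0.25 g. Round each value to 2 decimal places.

L-asparagine monohydrate 0.90 g; sodium acetate trihydrate 5.48 g; glucose 22.00 g; L-cysteine hydrochloride monohydrate 0.50 g; peptone 8.07 g; potassium chloride 5.19 g; riboflavin 3.11 mg

Scale factor relative to 1 L: 0.885.
L-asparagine monohydrate: 6.75 mmol/L × 150.1 g/mol × 0.885 L ÷ 1000 = 0.90 g
sodium acetate trihydrate: 45.5 mmol/L × 136.08 g/mol × 0.885 L ÷ 1000 = 5.48 g
glucose: 138 mmol/L × 180.16 g/mol × 0.885 L ÷ 1000 = 22.00 g
L-cysteine hydrochloride monohydrate: 3.24 mmol/L × 175.63 g/mol × 0.885 L ÷ 1000 = 0.50 g
peptone: 9.12 g/L × 0.885 L = 8.07 g
potassium chloride: 5.86 g/L × 0.885 L = 5.19 g
riboflavin: 9.33 µmol/L × 376.36 g/mol × 0.885 L ÷ 1000 = 3.11 mg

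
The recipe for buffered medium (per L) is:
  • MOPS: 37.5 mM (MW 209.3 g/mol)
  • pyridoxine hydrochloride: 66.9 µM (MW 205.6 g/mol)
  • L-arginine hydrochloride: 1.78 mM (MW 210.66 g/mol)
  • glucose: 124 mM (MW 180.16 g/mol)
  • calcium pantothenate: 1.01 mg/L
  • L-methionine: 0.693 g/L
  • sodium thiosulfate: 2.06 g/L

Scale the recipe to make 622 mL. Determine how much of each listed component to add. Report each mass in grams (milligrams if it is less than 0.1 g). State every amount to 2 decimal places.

Scale factor relative to 1 L: 0.622.
MOPS: 37.5 mmol/L × 209.3 g/mol × 0.622 L ÷ 1000 = 4.88 g
pyridoxine hydrochloride: 66.9 µmol/L × 205.6 g/mol × 0.622 L ÷ 1000 = 8.56 mg
L-arginine hydrochloride: 1.78 mmol/L × 210.66 g/mol × 0.622 L ÷ 1000 = 0.23 g
glucose: 124 mmol/L × 180.16 g/mol × 0.622 L ÷ 1000 = 13.90 g
calcium pantothenate: 1.01 mg/L × 0.622 L = 0.63 mg
L-methionine: 0.693 g/L × 0.622 L = 0.43 g
sodium thiosulfate: 2.06 g/L × 0.622 L = 1.28 g

MOPS 4.88 g; pyridoxine hydrochloride 8.56 mg; L-arginine hydrochloride 0.23 g; glucose 13.90 g; calcium pantothenate 0.63 mg; L-methionine 0.43 g; sodium thiosulfate 1.28 g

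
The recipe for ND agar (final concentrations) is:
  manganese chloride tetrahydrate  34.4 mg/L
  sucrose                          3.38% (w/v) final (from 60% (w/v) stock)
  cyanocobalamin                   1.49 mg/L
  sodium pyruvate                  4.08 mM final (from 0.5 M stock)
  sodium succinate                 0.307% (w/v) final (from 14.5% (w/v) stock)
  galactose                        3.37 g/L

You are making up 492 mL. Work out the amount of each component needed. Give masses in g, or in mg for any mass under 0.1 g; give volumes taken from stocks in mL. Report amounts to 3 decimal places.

manganese chloride tetrahydrate 16.925 mg; sucrose 27.716 mL; cyanocobalamin 0.733 mg; sodium pyruvate 4.015 mL; sodium succinate 10.417 mL; galactose 1.658 g

Working volume: 492 mL = 0.492 L.
manganese chloride tetrahydrate: 34.4 mg/L × 0.492 L = 16.925 mg
sucrose: C1V1 = C2V2 → 3.38% ÷ 60% × 492 mL = 27.716 mL
cyanocobalamin: 1.49 mg/L × 0.492 L = 0.733 mg
sodium pyruvate: dilute stock: 4.08 mM × 492 mL ÷ 500 mM = 4.015 mL
sodium succinate: C1V1 = C2V2 → 0.307% ÷ 14.5% × 492 mL = 10.417 mL
galactose: 3.37 g/L × 0.492 L = 1.658 g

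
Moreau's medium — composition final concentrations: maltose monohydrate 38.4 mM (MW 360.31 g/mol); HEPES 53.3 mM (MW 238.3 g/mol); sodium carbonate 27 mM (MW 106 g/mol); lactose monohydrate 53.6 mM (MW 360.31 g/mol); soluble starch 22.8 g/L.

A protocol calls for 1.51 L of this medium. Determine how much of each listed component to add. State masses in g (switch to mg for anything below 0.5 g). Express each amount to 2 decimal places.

Working volume: 1.51 L.
maltose monohydrate: 38.4 mmol/L × 360.31 g/mol × 1.51 L ÷ 1000 = 20.89 g
HEPES: 53.3 mmol/L × 238.3 g/mol × 1.51 L ÷ 1000 = 19.18 g
sodium carbonate: 27 mmol/L × 106 g/mol × 1.51 L ÷ 1000 = 4.32 g
lactose monohydrate: 53.6 mmol/L × 360.31 g/mol × 1.51 L ÷ 1000 = 29.16 g
soluble starch: 22.8 g/L × 1.51 L = 34.43 g

maltose monohydrate 20.89 g; HEPES 19.18 g; sodium carbonate 4.32 g; lactose monohydrate 29.16 g; soluble starch 34.43 g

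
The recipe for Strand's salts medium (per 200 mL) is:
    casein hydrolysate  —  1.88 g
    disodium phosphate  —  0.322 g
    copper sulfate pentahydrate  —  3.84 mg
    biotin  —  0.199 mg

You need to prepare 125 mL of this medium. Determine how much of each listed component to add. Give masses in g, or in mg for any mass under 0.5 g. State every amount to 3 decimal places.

Scale factor = 125 mL / 200 mL = 0.625.
casein hydrolysate: 1.88 g × (125 mL / 200 mL) = 1.175 g
disodium phosphate: 0.322 g × (125 mL / 200 mL) = 0.20125 g = 201.250 mg
copper sulfate pentahydrate: 3.84 mg × (125 mL / 200 mL) = 2.400 mg
biotin: 0.199 mg × (125 mL / 200 mL) = 0.124 mg

casein hydrolysate 1.175 g; disodium phosphate 201.250 mg; copper sulfate pentahydrate 2.400 mg; biotin 0.124 mg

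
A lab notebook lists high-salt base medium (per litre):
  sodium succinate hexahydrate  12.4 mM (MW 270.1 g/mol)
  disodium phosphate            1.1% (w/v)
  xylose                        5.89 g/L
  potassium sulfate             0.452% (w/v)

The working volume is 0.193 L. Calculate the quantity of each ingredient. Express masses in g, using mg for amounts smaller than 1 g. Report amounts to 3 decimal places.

Working volume: 0.193 L.
sodium succinate hexahydrate: 12.4 mmol/L × 270.1 mg/mmol × 0.193 L = 646.403 mg
disodium phosphate: 1.1 g per 100 mL × 193 mL ÷ 100 = 2.123 g
xylose: 5.89 g/L × 0.193 L = 1.137 g
potassium sulfate: 0.452% w/v = 4.52 g/L → 4.52 × 0.193 L = 0.87236 g = 872.360 mg

sodium succinate hexahydrate 646.403 mg; disodium phosphate 2.123 g; xylose 1.137 g; potassium sulfate 872.360 mg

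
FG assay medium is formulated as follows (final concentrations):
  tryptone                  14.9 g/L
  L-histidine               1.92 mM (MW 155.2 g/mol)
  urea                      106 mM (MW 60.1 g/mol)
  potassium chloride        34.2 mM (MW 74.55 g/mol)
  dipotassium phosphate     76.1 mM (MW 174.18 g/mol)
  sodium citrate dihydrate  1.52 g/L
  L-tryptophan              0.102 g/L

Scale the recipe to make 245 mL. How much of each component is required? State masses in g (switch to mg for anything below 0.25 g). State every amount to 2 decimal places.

tryptone 3.65 g; L-histidine 73.01 mg; urea 1.56 g; potassium chloride 0.62 g; dipotassium phosphate 3.25 g; sodium citrate dihydrate 0.37 g; L-tryptophan 24.99 mg

Working volume: 245 mL = 0.245 L.
tryptone: 14.9 g/L × 0.245 L = 3.65 g
L-histidine: 1.92 mmol/L × 155.2 mg/mmol × 0.245 L = 73.01 mg
urea: 106 mmol/L × 60.1 g/mol × 0.245 L ÷ 1000 = 1.56 g
potassium chloride: 34.2 mmol/L × 74.55 g/mol × 0.245 L ÷ 1000 = 0.62 g
dipotassium phosphate: 76.1 mmol/L × 174.18 g/mol × 0.245 L ÷ 1000 = 3.25 g
sodium citrate dihydrate: 1.52 g/L × 0.245 L = 0.37 g
L-tryptophan: 0.102 g/L × 0.245 L = 0.02499 g = 24.99 mg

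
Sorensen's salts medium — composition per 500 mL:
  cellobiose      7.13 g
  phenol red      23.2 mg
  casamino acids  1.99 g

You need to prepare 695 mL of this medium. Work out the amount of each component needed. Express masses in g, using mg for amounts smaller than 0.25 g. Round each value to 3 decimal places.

cellobiose 9.911 g; phenol red 32.248 mg; casamino acids 2.766 g

Ratio of target to recipe volume: 695 / 500 = 1.39.
cellobiose: 7.13 g × (695 mL / 500 mL) = 9.911 g
phenol red: 23.2 mg × (695 mL / 500 mL) = 32.248 mg
casamino acids: 1.99 g × (695 mL / 500 mL) = 2.766 g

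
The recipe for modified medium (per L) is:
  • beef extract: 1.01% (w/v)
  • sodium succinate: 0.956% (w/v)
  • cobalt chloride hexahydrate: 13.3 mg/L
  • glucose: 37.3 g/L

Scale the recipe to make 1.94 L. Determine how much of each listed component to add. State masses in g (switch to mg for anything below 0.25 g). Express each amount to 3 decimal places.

beef extract 19.594 g; sodium succinate 18.546 g; cobalt chloride hexahydrate 25.802 mg; glucose 72.362 g

Working volume: 1.94 L.
beef extract: 1.01 g per 100 mL × 1940 mL ÷ 100 = 19.594 g
sodium succinate: 0.956% w/v = 9.56 g/L → 9.56 × 1.94 L = 18.546 g
cobalt chloride hexahydrate: 13.3 mg/L × 1.94 L = 25.802 mg
glucose: 37.3 g/L × 1.94 L = 72.362 g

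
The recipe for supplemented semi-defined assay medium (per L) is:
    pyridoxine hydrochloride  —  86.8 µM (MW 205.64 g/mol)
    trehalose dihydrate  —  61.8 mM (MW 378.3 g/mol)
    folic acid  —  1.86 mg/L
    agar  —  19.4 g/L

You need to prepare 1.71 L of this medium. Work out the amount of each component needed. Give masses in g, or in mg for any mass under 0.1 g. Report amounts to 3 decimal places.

Scale factor relative to 1 L: 1.71.
pyridoxine hydrochloride: 86.8 µmol/L × 205.64 g/mol × 1.71 L ÷ 1000 = 30.523 mg
trehalose dihydrate: 61.8 mmol/L × 378.3 g/mol × 1.71 L ÷ 1000 = 39.978 g
folic acid: 1.86 mg/L × 1.71 L = 3.181 mg
agar: 19.4 g/L × 1.71 L = 33.174 g

pyridoxine hydrochloride 30.523 mg; trehalose dihydrate 39.978 g; folic acid 3.181 mg; agar 33.174 g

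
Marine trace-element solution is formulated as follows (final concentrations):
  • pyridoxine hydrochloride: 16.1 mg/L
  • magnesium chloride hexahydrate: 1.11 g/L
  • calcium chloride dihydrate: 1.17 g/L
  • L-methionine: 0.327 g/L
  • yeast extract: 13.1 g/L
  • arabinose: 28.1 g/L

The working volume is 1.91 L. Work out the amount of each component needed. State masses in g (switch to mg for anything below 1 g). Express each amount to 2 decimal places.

pyridoxine hydrochloride 30.75 mg; magnesium chloride hexahydrate 2.12 g; calcium chloride dihydrate 2.23 g; L-methionine 624.57 mg; yeast extract 25.02 g; arabinose 53.67 g

Working volume: 1.91 L.
pyridoxine hydrochloride: 16.1 mg/L × 1.91 L = 30.75 mg
magnesium chloride hexahydrate: 1.11 g/L × 1.91 L = 2.12 g
calcium chloride dihydrate: 1.17 g/L × 1.91 L = 2.23 g
L-methionine: 0.327 g/L × 1.91 L = 0.62457 g = 624.57 mg
yeast extract: 13.1 g/L × 1.91 L = 25.02 g
arabinose: 28.1 g/L × 1.91 L = 53.67 g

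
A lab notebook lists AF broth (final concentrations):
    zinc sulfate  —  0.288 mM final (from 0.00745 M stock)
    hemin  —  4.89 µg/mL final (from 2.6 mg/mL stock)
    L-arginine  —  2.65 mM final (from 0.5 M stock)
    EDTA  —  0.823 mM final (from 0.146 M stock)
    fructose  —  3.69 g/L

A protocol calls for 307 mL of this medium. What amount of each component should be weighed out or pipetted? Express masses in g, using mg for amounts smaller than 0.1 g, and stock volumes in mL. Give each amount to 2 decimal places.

zinc sulfate 11.87 mL; hemin 0.58 mL; L-arginine 1.63 mL; EDTA 1.73 mL; fructose 1.13 g

Target volume = 307 mL = 0.307 L.
zinc sulfate: dilute stock: 0.288 mM × 307 mL ÷ 7.45 mM = 11.87 mL
hemin: C1V1 = C2V2 → 4.89 µg/mL × 307 mL ÷ 2600 µg/mL = 0.58 mL
L-arginine: C1V1 = C2V2 → 2.65 mM × 307 mL ÷ 500 mM = 1.63 mL
EDTA: dilute stock: 0.823 mM × 307 mL ÷ 146 mM = 1.73 mL
fructose: 3.69 g/L × 0.307 L = 1.13 g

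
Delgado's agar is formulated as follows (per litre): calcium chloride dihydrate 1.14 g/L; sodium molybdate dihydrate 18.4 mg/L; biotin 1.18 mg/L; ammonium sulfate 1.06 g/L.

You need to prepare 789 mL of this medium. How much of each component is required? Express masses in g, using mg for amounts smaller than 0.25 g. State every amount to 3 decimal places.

Target volume = 789 mL = 0.789 L.
calcium chloride dihydrate: 1.14 g/L × 0.789 L = 0.899 g
sodium molybdate dihydrate: 18.4 mg/L × 0.789 L = 14.518 mg
biotin: 1.18 mg/L × 0.789 L = 0.931 mg
ammonium sulfate: 1.06 g/L × 0.789 L = 0.836 g

calcium chloride dihydrate 0.899 g; sodium molybdate dihydrate 14.518 mg; biotin 0.931 mg; ammonium sulfate 0.836 g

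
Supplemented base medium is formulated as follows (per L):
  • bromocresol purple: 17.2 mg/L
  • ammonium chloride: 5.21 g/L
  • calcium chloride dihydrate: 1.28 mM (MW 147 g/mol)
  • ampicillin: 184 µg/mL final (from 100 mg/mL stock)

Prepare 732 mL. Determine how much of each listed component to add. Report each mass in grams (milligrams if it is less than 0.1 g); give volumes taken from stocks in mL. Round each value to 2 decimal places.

Working volume: 732 mL = 0.732 L.
bromocresol purple: 17.2 mg/L × 0.732 L = 12.59 mg
ammonium chloride: 5.21 g/L × 0.732 L = 3.81 g
calcium chloride dihydrate: 1.28 mmol/L × 147 g/mol × 0.732 L ÷ 1000 = 0.14 g
ampicillin: C1V1 = C2V2 → 184 µg/mL × 732 mL ÷ 100000 µg/mL = 1.35 mL

bromocresol purple 12.59 mg; ammonium chloride 3.81 g; calcium chloride dihydrate 0.14 g; ampicillin 1.35 mL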